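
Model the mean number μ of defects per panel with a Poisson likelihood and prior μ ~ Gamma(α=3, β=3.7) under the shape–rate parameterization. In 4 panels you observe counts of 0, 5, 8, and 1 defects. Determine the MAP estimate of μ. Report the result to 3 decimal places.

Σxᵢ = 0+5+8+1 = 14, with n = 4.
Posterior ∝ μ^2e^(−3.7μ) · μ^14e^(−4μ) = μ^16e^(−7.7μ), i.e. Gamma(shape=17, rate=7.7).
The mode of a Gamma(a, b) with a ≥ 1 (shape–rate) is (a−1)/b = 16/7.7 ≈ 2.078.

μ̂_MAP = 2.078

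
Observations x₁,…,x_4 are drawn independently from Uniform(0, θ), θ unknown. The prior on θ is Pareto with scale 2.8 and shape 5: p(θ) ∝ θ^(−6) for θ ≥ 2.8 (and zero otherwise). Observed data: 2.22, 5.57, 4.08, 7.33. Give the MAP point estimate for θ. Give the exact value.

θ̂_MAP = 7.33

The Uniform(0, θ) likelihood is θ^(−n) for θ ≥ max(xᵢ), zero otherwise. Here max(xᵢ) = 7.33.
Posterior ∝ θ^(−6) · θ^(−4) = θ^(−10) on θ ≥ max(2.8, 7.33) = 7.33.
This density is strictly decreasing in θ, so the posterior mode lies at the lower boundary of the support.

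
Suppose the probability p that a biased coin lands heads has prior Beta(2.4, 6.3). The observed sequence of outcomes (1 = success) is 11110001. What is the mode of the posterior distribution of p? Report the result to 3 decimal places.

p̂_MAP = 0.435

Prior: Beta(2.4, 6.3).
Data: 5 successes in 8 trials (from the sequence). The binomial likelihood contributes p^5(1−p)^3, so the posterior is Beta(2.4+5, 6.3+3) = Beta(7.4, 9.3).
For Beta(a, b) with a, b > 1 the mode is (a−1)/(a+b−2) = 6.4/14.7 ≈ 0.435.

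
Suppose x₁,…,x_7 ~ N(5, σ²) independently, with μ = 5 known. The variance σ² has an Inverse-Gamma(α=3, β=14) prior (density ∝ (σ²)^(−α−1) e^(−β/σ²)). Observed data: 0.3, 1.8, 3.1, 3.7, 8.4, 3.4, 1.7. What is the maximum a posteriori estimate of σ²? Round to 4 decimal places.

Sum of squared deviations about the known mean: SS = (0.3−5)² + (1.8−5)² + (3.1−5)² + (3.7−5)² + (8.4−5)² + (3.4−5)² + (1.7−5)² = 62.64.
The Normal likelihood contributes (σ²)^(−n/2) exp(−SS/(2σ²)), so the posterior is Inverse-Gamma(α + n/2, β + SS/2) = Inverse-Gamma(6.5, 45.32).
The mode of Inverse-Gamma(a, b) is b/(a+1) = 45.32/7.5 ≈ 6.0427.

σ̂²_MAP = 6.0427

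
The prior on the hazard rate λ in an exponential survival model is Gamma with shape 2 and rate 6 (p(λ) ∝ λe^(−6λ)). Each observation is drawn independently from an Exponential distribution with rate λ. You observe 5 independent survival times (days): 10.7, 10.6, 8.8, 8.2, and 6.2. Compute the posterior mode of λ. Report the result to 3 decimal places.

The Exponential(rate=λ) likelihood is ∝ λ^n e^(−λΣtᵢ). Here n = 5 and Σtᵢ = 10.7 + 10.6 + 8.8 + 8.2 + 6.2 = 44.5.
Posterior ∝ λe^(−6λ) · λ^5e^(−44.5λ) = λ^6e^(−50.5λ), i.e. Gamma(7, 50.5).
Mode = (a−1)/b = 6/50.5 ≈ 0.119.

λ̂_MAP = 0.119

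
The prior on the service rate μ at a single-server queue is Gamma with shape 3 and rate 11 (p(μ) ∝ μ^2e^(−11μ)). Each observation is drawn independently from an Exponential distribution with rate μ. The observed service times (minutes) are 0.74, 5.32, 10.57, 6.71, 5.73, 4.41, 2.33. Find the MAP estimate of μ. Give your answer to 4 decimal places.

μ̂_MAP = 0.1923

The Exponential(rate=μ) likelihood is ∝ μ^n e^(−μΣtᵢ). Here n = 7 and Σtᵢ = 0.74 + 5.32 + 10.57 + 6.71 + 5.73 + 4.41 + 2.33 = 35.81.
Posterior ∝ μ^2e^(−11μ) · μ^7e^(−35.81μ) = μ^9e^(−46.81μ), i.e. Gamma(10, 46.81).
Mode = (a−1)/b = 9/46.81 ≈ 0.1923.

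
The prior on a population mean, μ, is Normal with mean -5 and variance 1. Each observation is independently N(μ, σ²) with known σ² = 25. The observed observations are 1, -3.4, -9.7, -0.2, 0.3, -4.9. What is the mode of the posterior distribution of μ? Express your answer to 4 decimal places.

n = 6; x̄ = (1 + (-3.4) + (-9.7) + (-0.2) + 0.3 + (-4.9))/6 = -16.9/6 = -169/60 ≈ -2.8167.
For a Normal prior and Normal likelihood with known variance, the posterior is Normal; its mode equals its mean, the precision-weighted average.
Prior precision 1/σ₀² = 1/1 = 1; data precision n/σ² = 6/25 = 0.24.
μ̂ = (1·(-5) + 0.24·(-169/60)) / (1 + 0.24) = (-5.676)/1.24 = -1419/310 ≈ -4.5774.

μ̂_MAP = -4.5774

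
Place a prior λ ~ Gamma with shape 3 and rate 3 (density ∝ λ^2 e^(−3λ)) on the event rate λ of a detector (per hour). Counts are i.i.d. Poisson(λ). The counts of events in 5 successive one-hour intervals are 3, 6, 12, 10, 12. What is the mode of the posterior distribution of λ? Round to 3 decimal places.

Σxᵢ = 3+6+12+10+12 = 43, with n = 5.
Posterior ∝ λ^2e^(−3λ) · λ^43e^(−5λ) = λ^45e^(−8λ), i.e. Gamma(shape=46, rate=8).
The mode of a Gamma(a, b) with a ≥ 1 (shape–rate) is (a−1)/b = 45/8 ≈ 5.625.

λ̂_MAP = 5.625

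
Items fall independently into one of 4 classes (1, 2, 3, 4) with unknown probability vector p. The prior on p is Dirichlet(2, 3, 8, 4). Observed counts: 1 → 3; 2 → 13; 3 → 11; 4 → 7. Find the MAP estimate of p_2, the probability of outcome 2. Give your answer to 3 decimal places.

MAP estimate: 0.319

The posterior is Dirichlet(αᵢ + nᵢ) = Dirichlet(5, 16, 19, 11).
For a Dirichlet(a₁,…,a_K) with all aᵢ > 1, the mode has j-th component (aⱼ − 1)/(Σaᵢ − K).
Here Σaᵢ = 51 and K = 4, so p_2 = (16 − 1)/(51 − 4) = 15/47 ≈ 0.319.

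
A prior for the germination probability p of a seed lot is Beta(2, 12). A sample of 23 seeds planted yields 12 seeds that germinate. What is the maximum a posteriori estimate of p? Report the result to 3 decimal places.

p̂_MAP = 0.371

Prior: Beta(2, 12).
Data: 12 successes in 23 trials. The binomial likelihood contributes p^12(1−p)^11, so the posterior is Beta(2+12, 12+11) = Beta(14, 23).
For Beta(a, b) with a, b > 1 the mode is (a−1)/(a+b−2) = 13/35 ≈ 0.371.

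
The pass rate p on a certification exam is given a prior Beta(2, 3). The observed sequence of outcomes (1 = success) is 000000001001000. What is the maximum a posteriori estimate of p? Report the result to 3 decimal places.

Prior: Beta(2, 3).
Data: 2 successes in 15 trials (from the sequence). The binomial likelihood contributes p^2(1−p)^13, so the posterior is Beta(2+2, 3+13) = Beta(4, 16).
For Beta(a, b) with a, b > 1 the mode is (a−1)/(a+b−2) = 3/18 ≈ 0.167.

p̂_MAP = 0.167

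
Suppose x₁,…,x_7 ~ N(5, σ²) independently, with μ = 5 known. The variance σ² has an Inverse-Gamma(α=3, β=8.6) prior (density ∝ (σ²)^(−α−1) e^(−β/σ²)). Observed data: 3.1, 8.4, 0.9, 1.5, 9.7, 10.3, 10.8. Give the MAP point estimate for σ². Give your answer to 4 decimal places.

σ̂²_MAP = 9.6833

Sum of squared deviations about the known mean: SS = (3.1−5)² + (8.4−5)² + (0.9−5)² + (1.5−5)² + (9.7−5)² + (10.3−5)² + (10.8−5)² = 128.05.
The Normal likelihood contributes (σ²)^(−n/2) exp(−SS/(2σ²)), so the posterior is Inverse-Gamma(α + n/2, β + SS/2) = Inverse-Gamma(6.5, 72.625).
The mode of Inverse-Gamma(a, b) is b/(a+1) = 72.625/7.5 ≈ 9.6833.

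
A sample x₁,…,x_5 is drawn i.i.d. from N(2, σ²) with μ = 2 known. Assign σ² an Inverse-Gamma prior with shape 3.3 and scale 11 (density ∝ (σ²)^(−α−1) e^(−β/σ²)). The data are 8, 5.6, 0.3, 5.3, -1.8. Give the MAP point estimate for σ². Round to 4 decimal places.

Sum of squared deviations about the known mean: SS = (8−2)² + (5.6−2)² + (0.3−2)² + (5.3−2)² + (-1.8−2)² = 77.18.
The Normal likelihood contributes (σ²)^(−n/2) exp(−SS/(2σ²)), so the posterior is Inverse-Gamma(α + n/2, β + SS/2) = Inverse-Gamma(5.8, 49.59).
The mode of Inverse-Gamma(a, b) is b/(a+1) = 49.59/6.8 ≈ 7.2926.

σ̂²_MAP = 7.2926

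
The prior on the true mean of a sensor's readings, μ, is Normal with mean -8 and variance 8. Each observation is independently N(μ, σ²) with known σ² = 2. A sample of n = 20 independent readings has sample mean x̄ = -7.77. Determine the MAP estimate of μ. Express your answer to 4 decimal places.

μ̂_MAP = -7.7728

n = 20, x̄ = -7.77.
For a Normal prior and Normal likelihood with known variance, the posterior is Normal; its mode equals its mean, the precision-weighted average.
Prior precision 1/σ₀² = 1/8 = 0.125; data precision n/σ² = 20/2 = 10.
μ̂ = (0.125·(-8) + 10·(-7.77)) / (0.125 + 10) = (-78.7)/10.125 = -3148/405 ≈ -7.7728.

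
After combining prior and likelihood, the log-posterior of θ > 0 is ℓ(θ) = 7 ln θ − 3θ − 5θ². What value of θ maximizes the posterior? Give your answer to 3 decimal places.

θ̂_MAP = 0.700

ℓ'(θ) = 7/θ − 3 − 10θ. Setting this to zero and multiplying by θ: 10θ² + 3θ − 7 = 0.
θ = (−3 + √(3² + 4·10·7)) / (2·10) = (−3 + √289) / 20 = (−3 + 17)/20 = 7/10.
ℓ''(θ) = −7/θ² − 10 < 0, confirming a maximum.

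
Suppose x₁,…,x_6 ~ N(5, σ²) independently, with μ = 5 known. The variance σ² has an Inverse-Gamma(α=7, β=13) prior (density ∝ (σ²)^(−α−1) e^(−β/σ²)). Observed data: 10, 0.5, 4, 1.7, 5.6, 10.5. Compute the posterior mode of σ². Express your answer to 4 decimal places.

σ̂²_MAP = 5.1705

Sum of squared deviations about the known mean: SS = (10−5)² + (0.5−5)² + (4−5)² + (1.7−5)² + (5.6−5)² + (10.5−5)² = 87.75.
The Normal likelihood contributes (σ²)^(−n/2) exp(−SS/(2σ²)), so the posterior is Inverse-Gamma(α + n/2, β + SS/2) = Inverse-Gamma(10, 56.875).
The mode of Inverse-Gamma(a, b) is b/(a+1) = 56.875/11 ≈ 5.1705.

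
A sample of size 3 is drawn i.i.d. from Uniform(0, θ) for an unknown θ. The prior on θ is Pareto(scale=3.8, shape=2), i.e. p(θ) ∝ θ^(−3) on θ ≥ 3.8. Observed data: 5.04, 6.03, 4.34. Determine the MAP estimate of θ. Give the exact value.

θ̂_MAP = 6.03

The Uniform(0, θ) likelihood is θ^(−n) for θ ≥ max(xᵢ), zero otherwise. Here max(xᵢ) = 6.03.
Posterior ∝ θ^(−3) · θ^(−3) = θ^(−6) on θ ≥ max(3.8, 6.03) = 6.03.
This density is strictly decreasing in θ, so the posterior mode lies at the lower boundary of the support.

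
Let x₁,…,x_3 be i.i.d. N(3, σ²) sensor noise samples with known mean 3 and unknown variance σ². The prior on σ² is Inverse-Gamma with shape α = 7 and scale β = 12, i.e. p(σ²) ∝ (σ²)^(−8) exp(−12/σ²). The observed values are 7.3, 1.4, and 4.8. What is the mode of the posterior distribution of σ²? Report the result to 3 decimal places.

Sum of squared deviations about the known mean: SS = (7.3−3)² + (1.4−3)² + (4.8−3)² = 24.29.
The Normal likelihood contributes (σ²)^(−n/2) exp(−SS/(2σ²)), so the posterior is Inverse-Gamma(α + n/2, β + SS/2) = Inverse-Gamma(8.5, 24.145).
The mode of Inverse-Gamma(a, b) is b/(a+1) = 24.145/9.5 ≈ 2.542.

σ̂²_MAP = 2.542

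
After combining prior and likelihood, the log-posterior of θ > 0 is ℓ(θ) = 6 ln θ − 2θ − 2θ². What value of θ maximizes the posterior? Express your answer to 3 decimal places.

ℓ'(θ) = 6/θ − 2 − 4θ. Setting this to zero and multiplying by θ: 4θ² + 2θ − 6 = 0.
θ = (−2 + √(2² + 4·4·6)) / (2·4) = (−2 + √100) / 8 = (−2 + 10)/8 = 1.
ℓ''(θ) = −6/θ² − 4 < 0, confirming a maximum.

θ̂_MAP = 1.000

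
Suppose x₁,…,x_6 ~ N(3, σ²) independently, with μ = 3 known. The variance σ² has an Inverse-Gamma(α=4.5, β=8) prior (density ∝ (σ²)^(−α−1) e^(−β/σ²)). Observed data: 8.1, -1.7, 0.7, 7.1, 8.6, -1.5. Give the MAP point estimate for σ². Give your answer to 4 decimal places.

Sum of squared deviations about the known mean: SS = (8.1−3)² + (-1.7−3)² + (0.7−3)² + (7.1−3)² + (8.6−3)² + (-1.5−3)² = 121.81.
The Normal likelihood contributes (σ²)^(−n/2) exp(−SS/(2σ²)), so the posterior is Inverse-Gamma(α + n/2, β + SS/2) = Inverse-Gamma(7.5, 68.905).
The mode of Inverse-Gamma(a, b) is b/(a+1) = 68.905/8.5 ≈ 8.1065.

σ̂²_MAP = 8.1065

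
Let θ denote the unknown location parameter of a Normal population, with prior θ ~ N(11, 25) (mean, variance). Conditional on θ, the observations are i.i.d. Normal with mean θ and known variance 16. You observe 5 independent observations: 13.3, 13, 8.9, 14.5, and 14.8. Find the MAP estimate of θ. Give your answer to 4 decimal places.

n = 5; x̄ = (13.3 + 13 + 8.9 + 14.5 + 14.8)/5 = 64.5/5 = 12.9.
For a Normal prior and Normal likelihood with known variance, the posterior is Normal; its mode equals its mean, the precision-weighted average.
Prior precision 1/σ₀² = 1/25 = 0.04; data precision n/σ² = 5/16 = 0.3125.
θ̂ = (0.04·11 + 0.3125·12.9) / (0.04 + 0.3125) = 4.47125/0.3525 = 3577/282 ≈ 12.6844.

θ̂_MAP = 12.6844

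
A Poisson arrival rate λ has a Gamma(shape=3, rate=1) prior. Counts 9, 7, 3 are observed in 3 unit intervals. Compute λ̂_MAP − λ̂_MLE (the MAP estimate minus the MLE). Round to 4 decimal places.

MAP − MLE = -1.0833

Σxᵢ = 19. Posterior is Gamma(22, 4); MAP = (22−1)/4 = 21/4 ≈ 5.25000.
MLE = x̄ = 19/3 ≈ 6.33333.
Difference = 21/4 − 19/3 = -13/12 ≈ -1.0833.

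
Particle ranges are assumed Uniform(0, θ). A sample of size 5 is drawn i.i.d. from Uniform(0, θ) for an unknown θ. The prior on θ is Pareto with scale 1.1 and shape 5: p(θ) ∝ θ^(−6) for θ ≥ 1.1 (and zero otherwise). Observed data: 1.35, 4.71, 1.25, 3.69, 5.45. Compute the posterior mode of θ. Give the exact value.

θ̂_MAP = 5.45

The Uniform(0, θ) likelihood is θ^(−n) for θ ≥ max(xᵢ), zero otherwise. Here max(xᵢ) = 5.45.
Posterior ∝ θ^(−6) · θ^(−5) = θ^(−11) on θ ≥ max(1.1, 5.45) = 5.45.
This density is strictly decreasing in θ, so the posterior mode lies at the lower boundary of the support.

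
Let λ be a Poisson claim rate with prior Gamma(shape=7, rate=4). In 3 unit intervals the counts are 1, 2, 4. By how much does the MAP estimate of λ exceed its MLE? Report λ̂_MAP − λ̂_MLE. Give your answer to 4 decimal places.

MAP − MLE = -0.4762

Σxᵢ = 7. Posterior is Gamma(14, 7); MAP = (14−1)/7 = 13/7 ≈ 1.85714.
MLE = x̄ = 7/3 ≈ 2.33333.
Difference = 13/7 − 7/3 = -10/21 ≈ -0.4762.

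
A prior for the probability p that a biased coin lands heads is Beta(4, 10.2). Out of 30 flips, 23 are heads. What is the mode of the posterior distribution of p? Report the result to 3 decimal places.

p̂_MAP = 0.616

Prior: Beta(4, 10.2).
Data: 23 successes in 30 trials. The binomial likelihood contributes p^23(1−p)^7, so the posterior is Beta(4+23, 10.2+7) = Beta(27, 17.2).
For Beta(a, b) with a, b > 1 the mode is (a−1)/(a+b−2) = 26/42.2 ≈ 0.616.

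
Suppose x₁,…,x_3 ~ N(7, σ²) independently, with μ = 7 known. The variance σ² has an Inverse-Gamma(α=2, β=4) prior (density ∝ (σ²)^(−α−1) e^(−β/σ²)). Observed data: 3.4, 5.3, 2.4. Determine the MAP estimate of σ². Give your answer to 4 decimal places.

Sum of squared deviations about the known mean: SS = (3.4−7)² + (5.3−7)² + (2.4−7)² = 37.01.
The Normal likelihood contributes (σ²)^(−n/2) exp(−SS/(2σ²)), so the posterior is Inverse-Gamma(α + n/2, β + SS/2) = Inverse-Gamma(3.5, 22.505).
The mode of Inverse-Gamma(a, b) is b/(a+1) = 22.505/4.5 ≈ 5.0011.

σ̂²_MAP = 5.0011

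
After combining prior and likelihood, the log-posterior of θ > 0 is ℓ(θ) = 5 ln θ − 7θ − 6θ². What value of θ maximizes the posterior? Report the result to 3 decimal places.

θ̂_MAP = 0.417

ℓ'(θ) = 5/θ − 7 − 12θ. Setting this to zero and multiplying by θ: 12θ² + 7θ − 5 = 0.
θ = (−7 + √(7² + 4·12·5)) / (2·12) = (−7 + √289) / 24 = (−7 + 17)/24 = 5/12.
ℓ''(θ) = −5/θ² − 12 < 0, confirming a maximum.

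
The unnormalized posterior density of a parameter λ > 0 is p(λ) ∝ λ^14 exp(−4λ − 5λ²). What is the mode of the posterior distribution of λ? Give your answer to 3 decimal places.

λ̂_MAP = 1.000

ℓ'(λ) = 14/λ − 4 − 10λ. Setting this to zero and multiplying by λ: 10λ² + 4λ − 14 = 0.
λ = (−4 + √(4² + 4·10·14)) / (2·10) = (−4 + √576) / 20 = (−4 + 24)/20 = 1.
ℓ''(λ) = −14/λ² − 10 < 0, confirming a maximum.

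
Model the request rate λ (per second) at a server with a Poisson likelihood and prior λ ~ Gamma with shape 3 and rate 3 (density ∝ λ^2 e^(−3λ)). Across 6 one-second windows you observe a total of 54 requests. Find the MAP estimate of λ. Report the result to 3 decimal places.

Σxᵢ = 54, n = 6.
Posterior ∝ λ^2e^(−3λ) · λ^54e^(−6λ) = λ^56e^(−9λ), i.e. Gamma(shape=57, rate=9).
The mode of a Gamma(a, b) with a ≥ 1 (shape–rate) is (a−1)/b = 56/9 ≈ 6.222.

λ̂_MAP = 6.222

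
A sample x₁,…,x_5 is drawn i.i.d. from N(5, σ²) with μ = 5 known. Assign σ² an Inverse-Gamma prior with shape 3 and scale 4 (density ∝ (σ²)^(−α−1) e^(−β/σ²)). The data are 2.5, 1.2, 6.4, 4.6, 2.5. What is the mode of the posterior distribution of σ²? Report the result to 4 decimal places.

σ̂²_MAP = 2.8508

Sum of squared deviations about the known mean: SS = (2.5−5)² + (1.2−5)² + (6.4−5)² + (4.6−5)² + (2.5−5)² = 29.06.
The Normal likelihood contributes (σ²)^(−n/2) exp(−SS/(2σ²)), so the posterior is Inverse-Gamma(α + n/2, β + SS/2) = Inverse-Gamma(5.5, 18.53).
The mode of Inverse-Gamma(a, b) is b/(a+1) = 18.53/6.5 ≈ 2.8508.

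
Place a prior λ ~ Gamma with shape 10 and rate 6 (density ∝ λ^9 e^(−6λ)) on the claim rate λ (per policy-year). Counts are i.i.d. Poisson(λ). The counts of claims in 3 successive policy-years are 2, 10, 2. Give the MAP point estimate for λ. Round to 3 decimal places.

λ̂_MAP = 2.556

Σxᵢ = 2+10+2 = 14, with n = 3.
Posterior ∝ λ^9e^(−6λ) · λ^14e^(−3λ) = λ^23e^(−9λ), i.e. Gamma(shape=24, rate=9).
The mode of a Gamma(a, b) with a ≥ 1 (shape–rate) is (a−1)/b = 23/9 ≈ 2.556.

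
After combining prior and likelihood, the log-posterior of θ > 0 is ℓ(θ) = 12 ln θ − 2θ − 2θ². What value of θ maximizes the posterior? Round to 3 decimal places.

ℓ'(θ) = 12/θ − 2 − 4θ. Setting this to zero and multiplying by θ: 4θ² + 2θ − 12 = 0.
θ = (−2 + √(2² + 4·4·12)) / (2·4) = (−2 + √196) / 8 = (−2 + 14)/8 = 3/2.
ℓ''(θ) = −12/θ² − 4 < 0, confirming a maximum.

θ̂_MAP = 1.500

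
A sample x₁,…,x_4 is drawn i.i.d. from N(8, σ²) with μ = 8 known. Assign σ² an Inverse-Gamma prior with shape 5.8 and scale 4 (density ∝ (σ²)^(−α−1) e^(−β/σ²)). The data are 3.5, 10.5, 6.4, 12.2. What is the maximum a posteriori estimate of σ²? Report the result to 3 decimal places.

σ̂²_MAP = 3.108

Sum of squared deviations about the known mean: SS = (3.5−8)² + (10.5−8)² + (6.4−8)² + (12.2−8)² = 46.7.
The Normal likelihood contributes (σ²)^(−n/2) exp(−SS/(2σ²)), so the posterior is Inverse-Gamma(α + n/2, β + SS/2) = Inverse-Gamma(7.8, 27.35).
The mode of Inverse-Gamma(a, b) is b/(a+1) = 27.35/8.8 ≈ 3.108.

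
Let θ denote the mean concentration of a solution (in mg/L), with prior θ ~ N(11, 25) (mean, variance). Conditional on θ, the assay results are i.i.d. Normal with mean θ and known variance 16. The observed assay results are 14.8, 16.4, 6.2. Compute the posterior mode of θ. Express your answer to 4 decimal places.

θ̂_MAP = 12.2088

n = 3; x̄ = (14.8 + 16.4 + 6.2)/3 = 37.4/3 = 187/15 ≈ 12.4667.
For a Normal prior and Normal likelihood with known variance, the posterior is Normal; its mode equals its mean, the precision-weighted average.
Prior precision 1/σ₀² = 1/25 = 0.04; data precision n/σ² = 3/16 = 0.1875.
θ̂ = (0.04·11 + 0.1875·(187/15)) / (0.04 + 0.1875) = 2.7775/0.2275 = 1111/91 ≈ 12.2088.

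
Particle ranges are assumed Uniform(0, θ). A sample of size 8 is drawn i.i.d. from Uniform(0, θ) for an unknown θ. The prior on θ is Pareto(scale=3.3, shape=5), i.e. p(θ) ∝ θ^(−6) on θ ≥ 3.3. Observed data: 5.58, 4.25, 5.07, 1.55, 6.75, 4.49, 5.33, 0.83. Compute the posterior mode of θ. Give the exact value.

θ̂_MAP = 6.75

The Uniform(0, θ) likelihood is θ^(−n) for θ ≥ max(xᵢ), zero otherwise. Here max(xᵢ) = 6.75.
Posterior ∝ θ^(−6) · θ^(−8) = θ^(−14) on θ ≥ max(3.3, 6.75) = 6.75.
This density is strictly decreasing in θ, so the posterior mode lies at the lower boundary of the support.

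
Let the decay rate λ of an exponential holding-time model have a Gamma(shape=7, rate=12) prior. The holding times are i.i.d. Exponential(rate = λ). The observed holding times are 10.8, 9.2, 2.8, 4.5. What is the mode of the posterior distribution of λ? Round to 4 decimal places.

The Exponential(rate=λ) likelihood is ∝ λ^n e^(−λΣtᵢ). Here n = 4 and Σtᵢ = 10.8 + 9.2 + 2.8 + 4.5 = 27.3.
Posterior ∝ λ^6e^(−12λ) · λ^4e^(−27.3λ) = λ^10e^(−39.3λ), i.e. Gamma(11, 39.3).
Mode = (a−1)/b = 10/39.3 ≈ 0.2545.

λ̂_MAP = 0.2545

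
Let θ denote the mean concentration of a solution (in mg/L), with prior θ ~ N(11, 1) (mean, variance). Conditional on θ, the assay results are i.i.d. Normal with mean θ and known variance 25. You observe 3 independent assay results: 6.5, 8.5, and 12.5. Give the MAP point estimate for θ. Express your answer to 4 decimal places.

n = 3; x̄ = (6.5 + 8.5 + 12.5)/3 = 27.5/3 = 55/6 ≈ 9.1667.
For a Normal prior and Normal likelihood with known variance, the posterior is Normal; its mode equals its mean, the precision-weighted average.
Prior precision 1/σ₀² = 1/1 = 1; data precision n/σ² = 3/25 = 0.12.
θ̂ = (1·11 + 0.12·(55/6)) / (1 + 0.12) = 12.1/1.12 = 605/56 ≈ 10.8036.

θ̂_MAP = 10.8036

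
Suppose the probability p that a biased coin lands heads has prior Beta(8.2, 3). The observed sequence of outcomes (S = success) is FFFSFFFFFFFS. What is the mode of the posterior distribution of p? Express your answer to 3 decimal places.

p̂_MAP = 0.434

Prior: Beta(8.2, 3).
Data: 2 successes in 12 trials (from the sequence). The binomial likelihood contributes p^2(1−p)^10, so the posterior is Beta(8.2+2, 3+10) = Beta(10.2, 13).
For Beta(a, b) with a, b > 1 the mode is (a−1)/(a+b−2) = 9.2/21.2 ≈ 0.434.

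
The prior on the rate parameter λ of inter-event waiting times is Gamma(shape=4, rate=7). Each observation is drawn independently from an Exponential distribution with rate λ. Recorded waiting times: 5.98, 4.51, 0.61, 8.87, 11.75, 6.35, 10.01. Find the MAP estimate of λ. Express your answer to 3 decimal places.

The Exponential(rate=λ) likelihood is ∝ λ^n e^(−λΣtᵢ). Here n = 7 and Σtᵢ = 5.98 + 4.51 + 0.61 + 8.87 + 11.75 + 6.35 + 10.01 = 48.08.
Posterior ∝ λ^3e^(−7λ) · λ^7e^(−48.08λ) = λ^10e^(−55.08λ), i.e. Gamma(11, 55.08).
Mode = (a−1)/b = 10/55.08 ≈ 0.182.

λ̂_MAP = 0.182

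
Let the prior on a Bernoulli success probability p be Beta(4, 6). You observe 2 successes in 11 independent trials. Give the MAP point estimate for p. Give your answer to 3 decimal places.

Prior: Beta(4, 6).
Data: 2 successes in 11 trials. The binomial likelihood contributes p^2(1−p)^9, so the posterior is Beta(4+2, 6+9) = Beta(6, 15).
For Beta(a, b) with a, b > 1 the mode is (a−1)/(a+b−2) = 5/19 ≈ 0.263.

p̂_MAP = 0.263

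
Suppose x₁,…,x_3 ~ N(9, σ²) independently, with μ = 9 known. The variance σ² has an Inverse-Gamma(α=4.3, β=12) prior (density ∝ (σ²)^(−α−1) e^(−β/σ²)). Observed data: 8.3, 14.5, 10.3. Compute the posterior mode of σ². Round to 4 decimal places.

σ̂²_MAP = 4.1493

Sum of squared deviations about the known mean: SS = (8.3−9)² + (14.5−9)² + (10.3−9)² = 32.43.
The Normal likelihood contributes (σ²)^(−n/2) exp(−SS/(2σ²)), so the posterior is Inverse-Gamma(α + n/2, β + SS/2) = Inverse-Gamma(5.8, 28.215).
The mode of Inverse-Gamma(a, b) is b/(a+1) = 28.215/6.8 ≈ 4.1493.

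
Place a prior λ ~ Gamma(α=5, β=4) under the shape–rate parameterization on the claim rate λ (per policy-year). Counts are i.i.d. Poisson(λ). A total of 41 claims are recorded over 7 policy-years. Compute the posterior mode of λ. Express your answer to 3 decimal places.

λ̂_MAP = 4.091

Σxᵢ = 41, n = 7.
Posterior ∝ λ^4e^(−4λ) · λ^41e^(−7λ) = λ^45e^(−11λ), i.e. Gamma(shape=46, rate=11).
The mode of a Gamma(a, b) with a ≥ 1 (shape–rate) is (a−1)/b = 45/11 ≈ 4.091.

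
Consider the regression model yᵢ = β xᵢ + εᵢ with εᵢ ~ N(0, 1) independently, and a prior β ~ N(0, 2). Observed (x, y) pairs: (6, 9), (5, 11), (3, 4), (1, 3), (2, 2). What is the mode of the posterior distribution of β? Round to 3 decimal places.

β̂_MAP = 1.695

log p(β | y) = −Σ(yᵢ − βxᵢ)²/(2·1) − β²/(2·2) + const.
Setting the derivative to zero: Σxᵢ(yᵢ − βxᵢ)/1 − β/2 = 0, so β = Σxᵢyᵢ / (Σxᵢ² + σ²/τ²).
Σxᵢyᵢ = 6·9 + 5·11 + 3·4 + 1·3 + 2·2 = 128; Σxᵢ² = 75; σ²/τ² = 0.5.
β̂_MAP = 128 / (75 + 0.5) = 128/75.5 ≈ 1.695.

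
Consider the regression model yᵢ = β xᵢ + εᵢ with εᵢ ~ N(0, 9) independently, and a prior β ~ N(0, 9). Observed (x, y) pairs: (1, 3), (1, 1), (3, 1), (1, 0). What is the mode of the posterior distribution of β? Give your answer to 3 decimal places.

log p(β | y) = −Σ(yᵢ − βxᵢ)²/(2·9) − β²/(2·9) + const.
Setting the derivative to zero: Σxᵢ(yᵢ − βxᵢ)/9 − β/9 = 0, so β = Σxᵢyᵢ / (Σxᵢ² + σ²/τ²).
Σxᵢyᵢ = 1·3 + 1·1 + 3·1 + 1·0 = 7; Σxᵢ² = 12; σ²/τ² = 1.
β̂_MAP = 7 / (12 + 1) = 7/13 ≈ 0.538.

β̂_MAP = 0.538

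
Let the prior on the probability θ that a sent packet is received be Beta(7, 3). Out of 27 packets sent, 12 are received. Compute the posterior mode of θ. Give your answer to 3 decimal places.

θ̂_MAP = 0.514

Prior: Beta(7, 3).
Data: 12 successes in 27 trials. The binomial likelihood contributes θ^12(1−θ)^15, so the posterior is Beta(7+12, 3+15) = Beta(19, 18).
For Beta(a, b) with a, b > 1 the mode is (a−1)/(a+b−2) = 18/35 ≈ 0.514.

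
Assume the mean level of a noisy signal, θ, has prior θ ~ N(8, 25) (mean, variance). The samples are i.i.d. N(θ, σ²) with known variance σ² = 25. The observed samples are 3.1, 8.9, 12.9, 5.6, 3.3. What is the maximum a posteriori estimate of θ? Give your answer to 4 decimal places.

n = 5; x̄ = (3.1 + 8.9 + 12.9 + 5.6 + 3.3)/5 = 33.8/5 = 6.76.
For a Normal prior and Normal likelihood with known variance, the posterior is Normal; its mode equals its mean, the precision-weighted average.
Prior precision 1/σ₀² = 1/25 = 0.04; data precision n/σ² = 5/25 = 0.2.
θ̂ = (0.04·8 + 0.2·6.76) / (0.04 + 0.2) = 1.672/0.24 = 209/30 ≈ 6.9667.

θ̂_MAP = 6.9667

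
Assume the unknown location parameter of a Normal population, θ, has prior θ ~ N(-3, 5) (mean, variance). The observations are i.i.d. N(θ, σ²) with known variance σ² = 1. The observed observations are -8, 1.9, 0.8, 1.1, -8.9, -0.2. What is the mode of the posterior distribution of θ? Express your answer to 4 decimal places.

n = 6; x̄ = ((-8) + 1.9 + 0.8 + 1.1 + (-8.9) + (-0.2))/6 = -13.3/6 = -133/60 ≈ -2.2167.
For a Normal prior and Normal likelihood with known variance, the posterior is Normal; its mode equals its mean, the precision-weighted average.
Prior precision 1/σ₀² = 1/5 = 0.2; data precision n/σ² = 6/1 = 6.
θ̂ = (0.2·(-3) + 6·(-133/60)) / (0.2 + 6) = (-13.9)/6.2 = -139/62 ≈ -2.2419.

θ̂_MAP = -2.2419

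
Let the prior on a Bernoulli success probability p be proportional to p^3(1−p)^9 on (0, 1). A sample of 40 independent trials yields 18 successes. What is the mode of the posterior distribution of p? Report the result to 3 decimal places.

The prior density ∝ p^3(1−p)^9 is the kernel of Beta(4, 10).
Data: 18 successes in 40 trials. The binomial likelihood contributes p^18(1−p)^22, so the posterior is Beta(4+18, 10+22) = Beta(22, 32).
For Beta(a, b) with a, b > 1 the mode is (a−1)/(a+b−2) = 21/52 ≈ 0.404.

p̂_MAP = 0.404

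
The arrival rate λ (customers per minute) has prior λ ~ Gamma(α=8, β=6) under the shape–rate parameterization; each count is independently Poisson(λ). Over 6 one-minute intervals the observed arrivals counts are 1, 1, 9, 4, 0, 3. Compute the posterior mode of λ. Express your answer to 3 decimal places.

λ̂_MAP = 2.083

Σxᵢ = 1+1+9+4+0+3 = 18, with n = 6.
Posterior ∝ λ^7e^(−6λ) · λ^18e^(−6λ) = λ^25e^(−12λ), i.e. Gamma(shape=26, rate=12).
The mode of a Gamma(a, b) with a ≥ 1 (shape–rate) is (a−1)/b = 25/12 ≈ 2.083.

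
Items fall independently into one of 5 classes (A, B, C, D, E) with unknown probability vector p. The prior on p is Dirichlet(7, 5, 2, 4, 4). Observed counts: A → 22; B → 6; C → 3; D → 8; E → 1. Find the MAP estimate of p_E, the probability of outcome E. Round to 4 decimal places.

MAP estimate of p_E = 0.0702

The posterior is Dirichlet(αᵢ + nᵢ) = Dirichlet(29, 11, 5, 12, 5).
For a Dirichlet(a₁,…,a_K) with all aᵢ > 1, the mode has j-th component (aⱼ − 1)/(Σaᵢ − K).
Here Σaᵢ = 62 and K = 5, so p_E = (5 − 1)/(62 − 5) = 4/57 ≈ 0.0702.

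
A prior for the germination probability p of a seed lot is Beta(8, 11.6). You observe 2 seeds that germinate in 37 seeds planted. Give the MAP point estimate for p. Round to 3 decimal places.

Prior: Beta(8, 11.6).
Data: 2 successes in 37 trials. The binomial likelihood contributes p^2(1−p)^35, so the posterior is Beta(8+2, 11.6+35) = Beta(10, 46.6).
For Beta(a, b) with a, b > 1 the mode is (a−1)/(a+b−2) = 9/54.6 ≈ 0.165.

p̂_MAP = 0.165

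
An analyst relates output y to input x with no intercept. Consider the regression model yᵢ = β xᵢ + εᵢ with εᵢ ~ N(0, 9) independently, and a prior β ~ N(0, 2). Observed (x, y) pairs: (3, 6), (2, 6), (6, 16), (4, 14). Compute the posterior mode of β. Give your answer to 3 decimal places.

β̂_MAP = 2.619

log p(β | y) = −Σ(yᵢ − βxᵢ)²/(2·9) − β²/(2·2) + const.
Setting the derivative to zero: Σxᵢ(yᵢ − βxᵢ)/9 − β/2 = 0, so β = Σxᵢyᵢ / (Σxᵢ² + σ²/τ²).
Σxᵢyᵢ = 3·6 + 2·6 + 6·16 + 4·14 = 182; Σxᵢ² = 65; σ²/τ² = 4.5.
β̂_MAP = 182 / (65 + 4.5) = 182/69.5 ≈ 2.619.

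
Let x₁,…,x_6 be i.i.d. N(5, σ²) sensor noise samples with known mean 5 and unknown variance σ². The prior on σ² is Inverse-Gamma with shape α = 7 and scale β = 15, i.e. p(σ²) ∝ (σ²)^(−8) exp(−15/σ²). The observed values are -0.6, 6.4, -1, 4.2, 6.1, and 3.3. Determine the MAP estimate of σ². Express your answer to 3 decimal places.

Sum of squared deviations about the known mean: SS = (-0.6−5)² + (6.4−5)² + (-1−5)² + (4.2−5)² + (6.1−5)² + (3.3−5)² = 74.06.
The Normal likelihood contributes (σ²)^(−n/2) exp(−SS/(2σ²)), so the posterior is Inverse-Gamma(α + n/2, β + SS/2) = Inverse-Gamma(10, 52.03).
The mode of Inverse-Gamma(a, b) is b/(a+1) = 52.03/11 ≈ 4.730.

σ̂²_MAP = 4.730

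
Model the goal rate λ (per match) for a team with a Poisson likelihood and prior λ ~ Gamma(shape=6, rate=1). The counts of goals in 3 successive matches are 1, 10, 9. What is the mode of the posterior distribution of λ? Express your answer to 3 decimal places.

Σxᵢ = 1+10+9 = 20, with n = 3.
Posterior ∝ λ^5e^(−1λ) · λ^20e^(−3λ) = λ^25e^(−4λ), i.e. Gamma(shape=26, rate=4).
The mode of a Gamma(a, b) with a ≥ 1 (shape–rate) is (a−1)/b = 25/4 ≈ 6.250.

λ̂_MAP = 6.250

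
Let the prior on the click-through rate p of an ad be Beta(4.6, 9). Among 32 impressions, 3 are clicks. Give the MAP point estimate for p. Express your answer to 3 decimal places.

p̂_MAP = 0.151

Prior: Beta(4.6, 9).
Data: 3 successes in 32 trials. The binomial likelihood contributes p^3(1−p)^29, so the posterior is Beta(4.6+3, 9+29) = Beta(7.6, 38).
For Beta(a, b) with a, b > 1 the mode is (a−1)/(a+b−2) = 6.6/43.6 ≈ 0.151.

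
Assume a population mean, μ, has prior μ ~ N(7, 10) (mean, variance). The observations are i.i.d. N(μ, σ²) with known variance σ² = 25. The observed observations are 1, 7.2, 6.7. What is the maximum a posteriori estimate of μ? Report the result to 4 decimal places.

n = 3; x̄ = (1 + 7.2 + 6.7)/3 = 14.9/3 = 149/30 ≈ 4.9667.
For a Normal prior and Normal likelihood with known variance, the posterior is Normal; its mode equals its mean, the precision-weighted average.
Prior precision 1/σ₀² = 1/10 = 0.1; data precision n/σ² = 3/25 = 0.12.
μ̂ = (0.1·7 + 0.12·(149/30)) / (0.1 + 0.12) = 1.296/0.22 = 324/55 ≈ 5.8909.

μ̂_MAP = 5.8909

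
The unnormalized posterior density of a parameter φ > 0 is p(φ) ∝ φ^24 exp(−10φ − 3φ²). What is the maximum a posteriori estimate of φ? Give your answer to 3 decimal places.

φ̂_MAP = 1.333

ℓ'(φ) = 24/φ − 10 − 6φ. Setting this to zero and multiplying by φ: 6φ² + 10φ − 24 = 0.
φ = (−10 + √(10² + 4·6·24)) / (2·6) = (−10 + √676) / 12 = (−10 + 26)/12 = 4/3.
ℓ''(φ) = −24/φ² − 6 < 0, confirming a maximum.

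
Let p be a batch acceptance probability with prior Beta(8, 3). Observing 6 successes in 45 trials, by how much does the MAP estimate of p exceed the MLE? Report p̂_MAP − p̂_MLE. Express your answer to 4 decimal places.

Posterior is Beta(14, 42); MAP = (14−1)/(56−2) = 13/54 ≈ 0.24074.
MLE ignores the prior: p̂_MLE = k/n = 6/45 ≈ 0.13333.
Difference = 13/54 − 6/45 = 29/270 ≈ 0.1074.

MAP − MLE = 0.1074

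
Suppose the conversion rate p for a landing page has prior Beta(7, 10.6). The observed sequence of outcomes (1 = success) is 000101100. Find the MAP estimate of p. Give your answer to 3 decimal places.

p̂_MAP = 0.366

Prior: Beta(7, 10.6).
Data: 3 successes in 9 trials (from the sequence). The binomial likelihood contributes p^3(1−p)^6, so the posterior is Beta(7+3, 10.6+6) = Beta(10, 16.6).
For Beta(a, b) with a, b > 1 the mode is (a−1)/(a+b−2) = 9/24.6 ≈ 0.366.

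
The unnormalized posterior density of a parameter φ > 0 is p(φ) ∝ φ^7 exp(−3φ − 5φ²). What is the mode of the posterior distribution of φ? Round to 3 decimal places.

φ̂_MAP = 0.700

ℓ'(φ) = 7/φ − 3 − 10φ. Setting this to zero and multiplying by φ: 10φ² + 3φ − 7 = 0.
φ = (−3 + √(3² + 4·10·7)) / (2·10) = (−3 + √289) / 20 = (−3 + 17)/20 = 7/10.
ℓ''(φ) = −7/φ² − 10 < 0, confirming a maximum.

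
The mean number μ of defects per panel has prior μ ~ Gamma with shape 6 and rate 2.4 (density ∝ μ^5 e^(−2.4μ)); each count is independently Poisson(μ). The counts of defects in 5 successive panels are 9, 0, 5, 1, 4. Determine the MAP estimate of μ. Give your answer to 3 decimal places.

μ̂_MAP = 3.243

Σxᵢ = 9+0+5+1+4 = 19, with n = 5.
Posterior ∝ μ^5e^(−2.4μ) · μ^19e^(−5μ) = μ^24e^(−7.4μ), i.e. Gamma(shape=25, rate=7.4).
The mode of a Gamma(a, b) with a ≥ 1 (shape–rate) is (a−1)/b = 24/7.4 ≈ 3.243.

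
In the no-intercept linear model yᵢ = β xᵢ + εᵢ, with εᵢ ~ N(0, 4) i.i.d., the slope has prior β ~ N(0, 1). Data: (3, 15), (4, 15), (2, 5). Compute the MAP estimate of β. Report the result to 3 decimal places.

β̂_MAP = 3.485

log p(β | y) = −Σ(yᵢ − βxᵢ)²/(2·4) − β²/(2·1) + const.
Setting the derivative to zero: Σxᵢ(yᵢ − βxᵢ)/4 − β/1 = 0, so β = Σxᵢyᵢ / (Σxᵢ² + σ²/τ²).
Σxᵢyᵢ = 3·15 + 4·15 + 2·5 = 115; Σxᵢ² = 29; σ²/τ² = 4.
β̂_MAP = 115 / (29 + 4) = 115/33 ≈ 3.485.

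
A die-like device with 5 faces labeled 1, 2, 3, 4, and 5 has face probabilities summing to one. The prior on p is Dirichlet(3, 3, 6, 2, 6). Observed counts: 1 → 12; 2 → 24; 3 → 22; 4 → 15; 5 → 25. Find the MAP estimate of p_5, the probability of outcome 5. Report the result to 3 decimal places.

MAP estimate: 0.265

The posterior is Dirichlet(αᵢ + nᵢ) = Dirichlet(15, 27, 28, 17, 31).
For a Dirichlet(a₁,…,a_K) with all aᵢ > 1, the mode has j-th component (aⱼ − 1)/(Σaᵢ − K).
Here Σaᵢ = 118 and K = 5, so p_5 = (31 − 1)/(118 − 5) = 30/113 ≈ 0.265.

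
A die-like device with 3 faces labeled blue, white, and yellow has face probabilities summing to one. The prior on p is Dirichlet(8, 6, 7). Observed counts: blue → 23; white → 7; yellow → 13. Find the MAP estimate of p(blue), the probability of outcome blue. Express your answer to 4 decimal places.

MAP estimate of p(blue) = 0.4918

The posterior is Dirichlet(αᵢ + nᵢ) = Dirichlet(31, 13, 20).
For a Dirichlet(a₁,…,a_K) with all aᵢ > 1, the mode has j-th component (aⱼ − 1)/(Σaᵢ − K).
Here Σaᵢ = 64 and K = 3, so p(blue) = (31 − 1)/(64 − 3) = 30/61 ≈ 0.4918.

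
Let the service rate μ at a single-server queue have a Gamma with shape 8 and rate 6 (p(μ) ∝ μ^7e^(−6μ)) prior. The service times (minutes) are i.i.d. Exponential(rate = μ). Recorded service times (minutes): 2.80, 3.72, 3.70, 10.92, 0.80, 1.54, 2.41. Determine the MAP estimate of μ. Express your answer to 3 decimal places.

μ̂_MAP = 0.439

The Exponential(rate=μ) likelihood is ∝ μ^n e^(−μΣtᵢ). Here n = 7 and Σtᵢ = 2.80 + 3.72 + 3.70 + 10.92 + 0.80 + 1.54 + 2.41 = 25.89.
Posterior ∝ μ^7e^(−6μ) · μ^7e^(−25.89μ) = μ^14e^(−31.89μ), i.e. Gamma(15, 31.89).
Mode = (a−1)/b = 14/31.89 ≈ 0.439.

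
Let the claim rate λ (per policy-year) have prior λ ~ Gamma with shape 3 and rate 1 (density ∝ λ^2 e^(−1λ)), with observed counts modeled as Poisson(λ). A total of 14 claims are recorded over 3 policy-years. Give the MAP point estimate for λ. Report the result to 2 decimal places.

Σxᵢ = 14, n = 3.
Posterior ∝ λ^2e^(−1λ) · λ^14e^(−3λ) = λ^16e^(−4λ), i.e. Gamma(shape=17, rate=4).
The mode of a Gamma(a, b) with a ≥ 1 (shape–rate) is (a−1)/b = 16/4 ≈ 4.00.

λ̂_MAP = 4.00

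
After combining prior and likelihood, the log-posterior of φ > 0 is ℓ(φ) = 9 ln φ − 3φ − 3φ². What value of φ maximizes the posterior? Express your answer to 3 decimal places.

φ̂_MAP = 1.000

ℓ'(φ) = 9/φ − 3 − 6φ. Setting this to zero and multiplying by φ: 6φ² + 3φ − 9 = 0.
φ = (−3 + √(3² + 4·6·9)) / (2·6) = (−3 + √225) / 12 = (−3 + 15)/12 = 1.
ℓ''(φ) = −9/φ² − 6 < 0, confirming a maximum.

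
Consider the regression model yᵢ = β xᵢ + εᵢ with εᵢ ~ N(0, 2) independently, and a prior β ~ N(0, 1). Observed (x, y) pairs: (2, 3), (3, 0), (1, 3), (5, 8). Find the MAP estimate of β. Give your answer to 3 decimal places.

log p(β | y) = −Σ(yᵢ − βxᵢ)²/(2·2) − β²/(2·1) + const.
Setting the derivative to zero: Σxᵢ(yᵢ − βxᵢ)/2 − β/1 = 0, so β = Σxᵢyᵢ / (Σxᵢ² + σ²/τ²).
Σxᵢyᵢ = 2·3 + 3·0 + 1·3 + 5·8 = 49; Σxᵢ² = 39; σ²/τ² = 2.
β̂_MAP = 49 / (39 + 2) = 49/41 ≈ 1.195.

β̂_MAP = 1.195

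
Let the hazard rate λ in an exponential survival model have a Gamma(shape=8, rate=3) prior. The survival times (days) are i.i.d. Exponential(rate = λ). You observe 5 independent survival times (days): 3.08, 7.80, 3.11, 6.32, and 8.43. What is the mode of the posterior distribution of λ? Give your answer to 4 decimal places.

The Exponential(rate=λ) likelihood is ∝ λ^n e^(−λΣtᵢ). Here n = 5 and Σtᵢ = 3.08 + 7.80 + 3.11 + 6.32 + 8.43 = 28.74.
Posterior ∝ λ^7e^(−3λ) · λ^5e^(−28.74λ) = λ^12e^(−31.74λ), i.e. Gamma(13, 31.74).
Mode = (a−1)/b = 12/31.74 ≈ 0.3781.

λ̂_MAP = 0.3781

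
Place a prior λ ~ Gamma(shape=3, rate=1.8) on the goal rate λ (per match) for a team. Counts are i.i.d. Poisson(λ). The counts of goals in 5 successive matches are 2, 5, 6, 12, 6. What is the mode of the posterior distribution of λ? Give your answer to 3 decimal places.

λ̂_MAP = 4.853

Σxᵢ = 2+5+6+12+6 = 31, with n = 5.
Posterior ∝ λ^2e^(−1.8λ) · λ^31e^(−5λ) = λ^33e^(−6.8λ), i.e. Gamma(shape=34, rate=6.8).
The mode of a Gamma(a, b) with a ≥ 1 (shape–rate) is (a−1)/b = 33/6.8 ≈ 4.853.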